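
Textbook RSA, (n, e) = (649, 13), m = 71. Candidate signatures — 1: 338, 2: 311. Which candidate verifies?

Candidate 1: 338^2 = 114244 ≡ 20; 338^4 ≡ 20^2 = 400; 338^8 ≡ 400^2 = 160000 ≡ 346; 13 = 8 + 4 + 1, so 338^13 ≡ 346·400·338 ≡ 578 (mod 649)
Candidate 2: 311^2 = 96721 ≡ 20; 311^4 ≡ 20^2 = 400; 311^8 ≡ 400^2 = 160000 ≡ 346; 13 = 8 + 4 + 1, so 311^13 ≡ 346·400·311 ≡ 71 (mod 649)
  → matches m = 71

2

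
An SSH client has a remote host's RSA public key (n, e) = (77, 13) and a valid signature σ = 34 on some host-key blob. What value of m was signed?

34

σ^2 ≡ 34^2 = 1156 ≡ 1
σ^4 ≡ 1^2 = 1
σ^8 ≡ 1^2 = 1
13 = 8 + 4 + 1, so σ^13 ≡ 1·1·34 ≡ 34 (mod 77)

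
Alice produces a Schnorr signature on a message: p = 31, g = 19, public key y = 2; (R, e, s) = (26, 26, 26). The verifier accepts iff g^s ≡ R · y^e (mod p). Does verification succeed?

g^s mod p:
Squares mod 31: 19^1≡19, 19^2≡20, 19^4≡28, 19^8≡9, 19^16≡19
26 = 16 + 8 + 2, so 19^26 ≡ 19·9·20 ≡ 10 (mod 31)
R · y^e mod p:
Squares mod 31: 2^1≡2, 2^2≡4, 2^4≡16, 2^8≡8, 2^16≡2
26 = 16 + 8 + 2, so 2^26 ≡ 2·8·4 ≡ 2 (mod 31)
26·2 = 52 ≡ 21 (mod 31)
10 ≠ 21; the check fails.

fails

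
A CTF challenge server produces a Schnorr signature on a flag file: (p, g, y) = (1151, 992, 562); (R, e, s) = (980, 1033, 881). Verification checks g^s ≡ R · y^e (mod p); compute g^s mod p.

Squares mod 1151: 992^1≡992, 992^2≡1110, 992^4≡530, 992^8≡56, 992^16≡834, 992^32≡352, 992^64≡747, 992^128≡925, 992^256≡432, 992^512≡162
881 = 512 + 256 + 64 + 32 + 16 + 1, so 992^881 ≡ 162·432·747·352·834·992 ≡ 537 (mod 1151)

537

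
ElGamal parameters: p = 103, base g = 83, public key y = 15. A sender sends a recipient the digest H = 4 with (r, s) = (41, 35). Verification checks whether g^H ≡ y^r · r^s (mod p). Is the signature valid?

invalid

Left side g^H mod p:
83^2 = 6889 ≡ 91
83^4 ≡ 91^2 = 8281 ≡ 41
Right side y^r · r^s mod p:
15^2 = 225 ≡ 19
15^4 ≡ 19^2 = 361 ≡ 52
15^8 ≡ 52^2 = 2704 ≡ 26
15^16 ≡ 26^2 = 676 ≡ 58
15^32 ≡ 58^2 = 3364 ≡ 68
41 = 32 + 8 + 1, so 15^41 ≡ 68·26·15 ≡ 49 (mod 103)
41^2 = 1681 ≡ 33
41^4 ≡ 33^2 = 1089 ≡ 59
41^8 ≡ 59^2 = 3481 ≡ 82
41^16 ≡ 82^2 = 6724 ≡ 29
41^32 ≡ 29^2 = 841 ≡ 17
35 = 32 + 2 + 1, so 41^35 ≡ 17·33·41 ≡ 32 (mod 103)
49·32 = 1568 ≡ 23 (mod 103)
41 ≠ 23, so verification fails.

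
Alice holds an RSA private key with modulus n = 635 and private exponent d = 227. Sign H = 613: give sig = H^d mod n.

H^2 ≡ 613^2 = 375769 ≡ 484
H^4 ≡ 484^2 = 234256 ≡ 576
H^8 ≡ 576^2 = 331776 ≡ 306
H^16 ≡ 306^2 = 93636 ≡ 291
H^32 ≡ 291^2 = 84681 ≡ 226
H^64 ≡ 226^2 = 51076 ≡ 276
H^128 ≡ 276^2 = 76176 ≡ 611
227 = 128 + 64 + 32 + 2 + 1, so H^227 ≡ 611·276·226·484·613 ≡ 532 (mod 635)

532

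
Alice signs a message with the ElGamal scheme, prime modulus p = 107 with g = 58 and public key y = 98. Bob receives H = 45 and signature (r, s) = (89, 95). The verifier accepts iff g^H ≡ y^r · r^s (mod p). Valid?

Left side g^H mod p:
58^2 = 3364 ≡ 47
58^4 ≡ 47^2 = 2209 ≡ 69
58^8 ≡ 69^2 = 4761 ≡ 53
58^16 ≡ 53^2 = 2809 ≡ 27
58^32 ≡ 27^2 = 729 ≡ 87
45 = 32 + 8 + 4 + 1, so 58^45 ≡ 87·53·69·58 ≡ 2 (mod 107)
Right side y^r · r^s mod p:
98^2 = 9604 ≡ 81
98^4 ≡ 81^2 = 6561 ≡ 34
98^8 ≡ 34^2 = 1156 ≡ 86
98^16 ≡ 86^2 = 7396 ≡ 13
98^32 ≡ 13^2 = 169 ≡ 62
98^64 ≡ 62^2 = 3844 ≡ 99
89 = 64 + 16 + 8 + 1, so 98^89 ≡ 99·13·86·98 ≡ 32 (mod 107)
89^2 = 7921 ≡ 3
89^4 ≡ 3^2 = 9
89^8 ≡ 9^2 = 81
89^16 ≡ 81^2 = 6561 ≡ 34
89^32 ≡ 34^2 = 1156 ≡ 86
89^64 ≡ 86^2 = 7396 ≡ 13
95 = 64 + 16 + 8 + 4 + 2 + 1, so 89^95 ≡ 13·34·81·9·3·89 ≡ 33 (mod 107)
32·33 = 1056 ≡ 93 (mod 107)
2 ≠ 93, so verification fails.

no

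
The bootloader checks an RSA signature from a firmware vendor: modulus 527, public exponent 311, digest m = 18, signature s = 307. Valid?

s^2 ≡ 307^2 = 94249 ≡ 443
s^4 ≡ 443^2 = 196249 ≡ 205
s^8 ≡ 205^2 = 42025 ≡ 392
s^16 ≡ 392^2 = 153664 ≡ 307
s^32 ≡ 307^2 = 94249 ≡ 443
s^64 ≡ 443^2 = 196249 ≡ 205
s^128 ≡ 205^2 = 42025 ≡ 392
s^256 ≡ 392^2 = 153664 ≡ 307
311 = 256 + 32 + 16 + 4 + 2 + 1, so s^311 ≡ 307·443·307·205·443·307 ≡ 18 (mod 527)
s^311 mod 527 = 18 matches m.

yes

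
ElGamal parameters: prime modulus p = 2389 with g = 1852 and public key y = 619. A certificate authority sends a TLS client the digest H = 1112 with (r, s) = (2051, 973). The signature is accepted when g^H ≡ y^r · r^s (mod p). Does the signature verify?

verifies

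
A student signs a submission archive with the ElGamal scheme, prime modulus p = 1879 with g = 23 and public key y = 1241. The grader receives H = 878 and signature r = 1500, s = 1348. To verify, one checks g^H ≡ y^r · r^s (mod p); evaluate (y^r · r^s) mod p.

Squares mod 1879: 1241^1≡1241, 1241^2≡1180, 1241^4≡61, 1241^8≡1842, 1241^16≡1369, 1241^32≡798, 1241^64≡1702, 1241^128≡1265, 1241^256≡1196, 1241^512≡497, 1241^1024≡860
1500 = 1024 + 256 + 128 + 64 + 16 + 8 + 4, so 1241^1500 ≡ 860·1196·1265·1702·1369·1842·61 ≡ 1543 (mod 1879)
Squares mod 1879: 1500^1≡1500, 1500^2≡837, 1500^4≡1581, 1500^8≡491, 1500^16≡569, 1500^32≡573, 1500^64≡1383, 1500^128≡1746, 1500^256≡778, 1500^512≡246, 1500^1024≡388
1348 = 1024 + 256 + 64 + 4, so 1500^1348 ≡ 388·778·1383·1581 ≡ 1235 (mod 1879)
y^r · r^s ≡ 1543·1235 = 1905605 ≡ 299 (mod 1879)

299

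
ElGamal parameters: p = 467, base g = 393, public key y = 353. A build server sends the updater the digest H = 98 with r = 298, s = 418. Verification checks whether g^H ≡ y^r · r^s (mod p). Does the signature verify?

does not verify

Left side g^H mod p:
393^2 = 154449 ≡ 339
393^4 ≡ 339^2 = 114921 ≡ 39
393^8 ≡ 39^2 = 1521 ≡ 120
393^16 ≡ 120^2 = 14400 ≡ 390
393^32 ≡ 390^2 = 152100 ≡ 325
393^64 ≡ 325^2 = 105625 ≡ 83
98 = 64 + 32 + 2, so 393^98 ≡ 83·325·339 ≡ 198 (mod 467)
Right side y^r · r^s mod p:
353^2 = 124609 ≡ 387
353^4 ≡ 387^2 = 149769 ≡ 329
353^8 ≡ 329^2 = 108241 ≡ 364
353^16 ≡ 364^2 = 132496 ≡ 335
353^32 ≡ 335^2 = 112225 ≡ 145
353^64 ≡ 145^2 = 21025 ≡ 10
353^128 ≡ 10^2 = 100
353^256 ≡ 100^2 = 10000 ≡ 193
298 = 256 + 32 + 8 + 2, so 353^298 ≡ 193·145·364·387 ≡ 206 (mod 467)
298^2 = 88804 ≡ 74
298^4 ≡ 74^2 = 5476 ≡ 339
298^8 ≡ 339^2 = 114921 ≡ 39
298^16 ≡ 39^2 = 1521 ≡ 120
298^32 ≡ 120^2 = 14400 ≡ 390
298^64 ≡ 390^2 = 152100 ≡ 325
298^128 ≡ 325^2 = 105625 ≡ 83
298^256 ≡ 83^2 = 6889 ≡ 351
418 = 256 + 128 + 32 + 2, so 298^418 ≡ 351·83·390·74 ≡ 453 (mod 467)
206·453 = 93318 ≡ 385 (mod 467)
198 ≠ 385, so verification fails.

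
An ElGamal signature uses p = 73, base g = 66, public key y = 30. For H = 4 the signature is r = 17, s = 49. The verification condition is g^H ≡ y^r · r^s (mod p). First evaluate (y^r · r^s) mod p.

65

30^2 = 900 ≡ 24
30^4 ≡ 24^2 = 576 ≡ 65
30^8 ≡ 65^2 = 4225 ≡ 64
30^16 ≡ 64^2 = 4096 ≡ 8
17 = 16 + 1, so 30^17 ≡ 8·30 ≡ 21 (mod 73)
17^2 = 289 ≡ 70
17^4 ≡ 70^2 = 4900 ≡ 9
17^8 ≡ 9^2 = 81 ≡ 8
17^16 ≡ 8^2 = 64
17^32 ≡ 64^2 = 4096 ≡ 8
49 = 32 + 16 + 1, so 17^49 ≡ 8·64·17 ≡ 17 (mod 73)
y^r · r^s ≡ 21·17 = 357 ≡ 65 (mod 73)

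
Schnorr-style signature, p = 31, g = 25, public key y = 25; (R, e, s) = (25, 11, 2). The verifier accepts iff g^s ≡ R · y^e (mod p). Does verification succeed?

fails

g^s mod p:
Squares mod 31: 25^1≡25, 25^2≡5
25^2 ≡ 5 (mod 31)
R · y^e mod p:
Squares mod 31: 25^1≡25, 25^2≡5, 25^4≡25, 25^8≡5
11 = 8 + 2 + 1, so 25^11 ≡ 5·5·25 ≡ 5 (mod 31)
25·5 = 125 ≡ 1 (mod 31)
5 ≠ 1; the check fails.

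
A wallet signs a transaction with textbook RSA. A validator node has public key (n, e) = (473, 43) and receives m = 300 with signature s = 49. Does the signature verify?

does not verify

s^43 mod 473 = 92
s^43 mod 473 = 92, but m = 300.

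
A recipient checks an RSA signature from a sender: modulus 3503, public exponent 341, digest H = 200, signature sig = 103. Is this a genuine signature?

forged

Squares mod 3503: sig^1≡103, sig^2≡100, sig^4≡2994, sig^8≡3362, sig^16≡2366, sig^32≡162, sig^64≡1723, sig^128≡1688, sig^256≡1405
341 = 256 + 64 + 16 + 4 + 1, so sig^341 ≡ 1405·1723·2366·2994·103 ≡ 1135 (mod 3503)
The recovered value 1135 does not match the digest 200.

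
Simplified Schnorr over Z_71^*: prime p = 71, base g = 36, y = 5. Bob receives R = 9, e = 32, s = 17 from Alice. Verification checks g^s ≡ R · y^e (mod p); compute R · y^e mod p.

12

5^2 = 25
5^4 ≡ 25^2 = 625 ≡ 57
5^8 ≡ 57^2 = 3249 ≡ 54
5^16 ≡ 54^2 = 2916 ≡ 5
5^32 ≡ 5^2 = 25
R · y^e ≡ 9·25 = 225 ≡ 12 (mod 71)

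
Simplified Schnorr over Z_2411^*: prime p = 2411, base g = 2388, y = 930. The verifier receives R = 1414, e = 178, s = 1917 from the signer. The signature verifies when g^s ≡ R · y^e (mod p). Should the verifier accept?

g^s mod p:
2388^2 = 5702544 ≡ 529
2388^4 ≡ 529^2 = 279841 ≡ 165
2388^8 ≡ 165^2 = 27225 ≡ 704
2388^16 ≡ 704^2 = 495616 ≡ 1361
2388^32 ≡ 1361^2 = 1852321 ≡ 673
2388^64 ≡ 673^2 = 452929 ≡ 2072
2388^128 ≡ 2072^2 = 4293184 ≡ 1604
2388^256 ≡ 1604^2 = 2572816 ≡ 279
2388^512 ≡ 279^2 = 77841 ≡ 689
2388^1024 ≡ 689^2 = 474721 ≡ 2165
1917 = 1024 + 512 + 256 + 64 + 32 + 16 + 8 + 4 + 1, so 2388^1917 ≡ 2165·689·279·2072·673·1361·704·165·2388 ≡ 1049 (mod 2411)
R · y^e mod p:
930^2 = 864900 ≡ 1762
930^4 ≡ 1762^2 = 3104644 ≡ 1687
930^8 ≡ 1687^2 = 2845969 ≡ 989
930^16 ≡ 989^2 = 978121 ≡ 1666
930^32 ≡ 1666^2 = 2775556 ≡ 495
930^64 ≡ 495^2 = 245025 ≡ 1514
930^128 ≡ 1514^2 = 2292196 ≡ 1746
178 = 128 + 32 + 16 + 2, so 930^178 ≡ 1746·495·1666·1762 ≡ 1728 (mod 2411)
1414·1728 = 2443392 ≡ 1049 (mod 2411)
1049 ≡ 1049 (mod 2411); signature holds.

accept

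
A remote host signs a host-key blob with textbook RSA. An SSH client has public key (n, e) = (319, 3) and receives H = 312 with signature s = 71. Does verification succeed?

passes

s^3 mod 319 = 312
312 = H, so the signature checks out.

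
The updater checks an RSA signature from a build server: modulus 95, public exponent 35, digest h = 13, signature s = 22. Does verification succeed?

passes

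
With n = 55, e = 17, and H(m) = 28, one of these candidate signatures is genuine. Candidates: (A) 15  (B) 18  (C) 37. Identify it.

B

Candidate A: Squares mod 55: 15^1≡15, 15^2≡5, 15^4≡25, 15^8≡20, 15^16≡15; 17 = 16 + 1, so 15^17 ≡ 15·15 ≡ 5 (mod 55)
Candidate B: Squares mod 55: 18^1≡18, 18^2≡49, 18^4≡36, 18^8≡31, 18^16≡26; 17 = 16 + 1, so 18^17 ≡ 26·18 ≡ 28 (mod 55)
  → matches H(m) = 28
Candidate C: Squares mod 55: 37^1≡37, 37^2≡49, 37^4≡36, 37^8≡31, 37^16≡26; 17 = 16 + 1, so 37^17 ≡ 26·37 ≡ 27 (mod 55)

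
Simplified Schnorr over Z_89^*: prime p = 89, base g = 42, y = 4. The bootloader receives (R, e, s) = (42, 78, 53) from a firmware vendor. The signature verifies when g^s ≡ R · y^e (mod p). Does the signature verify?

g^s mod p:
42^53 mod 89 = 9
R · y^e mod p:
4^78 mod 89 = 4
42·4 = 168 ≡ 79 (mod 89)
9 ≠ 79; the check fails.

does not verify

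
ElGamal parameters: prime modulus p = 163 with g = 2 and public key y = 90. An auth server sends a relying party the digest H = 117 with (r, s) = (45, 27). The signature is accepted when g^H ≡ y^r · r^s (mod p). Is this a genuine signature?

Left side g^H mod p:
Squares mod 163: 2^1≡2, 2^2≡4, 2^4≡16, 2^8≡93, 2^16≡10, 2^32≡100, 2^64≡57
117 = 64 + 32 + 16 + 4 + 1, so 2^117 ≡ 57·100·10·16·2 ≡ 30 (mod 163)
Right side y^r · r^s mod p:
Squares mod 163: 90^1≡90, 90^2≡113, 90^4≡55, 90^8≡91, 90^16≡131, 90^32≡46
45 = 32 + 8 + 4 + 1, so 90^45 ≡ 46·91·55·90 ≡ 140 (mod 163)
Squares mod 163: 45^1≡45, 45^2≡69, 45^4≡34, 45^8≡15, 45^16≡62
27 = 16 + 8 + 2 + 1, so 45^27 ≡ 62·15·69·45 ≡ 105 (mod 163)
140·105 = 14700 ≡ 30 (mod 163)
30 ≡ 30 (mod 163), so the signature is genuine.

genuine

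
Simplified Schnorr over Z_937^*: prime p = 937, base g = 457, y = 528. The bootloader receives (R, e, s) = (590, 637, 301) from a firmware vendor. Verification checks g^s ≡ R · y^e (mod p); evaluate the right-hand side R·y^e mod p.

269

Squares mod 937: 528^1≡528, 528^2≡495, 528^4≡468, 528^8≡703, 528^16≡410, 528^32≡377, 528^64≡642, 528^128≡821, 528^256≡338, 528^512≡867
637 = 512 + 64 + 32 + 16 + 8 + 4 + 1, so 528^637 ≡ 867·642·377·410·703·468·528 ≡ 704 (mod 937)
R · y^e ≡ 590·704 = 415360 ≡ 269 (mod 937)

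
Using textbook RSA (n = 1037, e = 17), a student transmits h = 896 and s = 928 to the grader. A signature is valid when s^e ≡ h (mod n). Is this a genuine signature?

Squares mod 1037: s^1≡928, s^2≡474, s^4≡684, s^8≡169, s^16≡562
17 = 16 + 1, so s^17 ≡ 562·928 ≡ 962 (mod 1037)
962 ≠ 896, so verification fails.

forged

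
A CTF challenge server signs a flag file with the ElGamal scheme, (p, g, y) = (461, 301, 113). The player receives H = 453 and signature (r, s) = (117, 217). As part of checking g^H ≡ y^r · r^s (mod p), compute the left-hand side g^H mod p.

301^453 mod 461 = 450

450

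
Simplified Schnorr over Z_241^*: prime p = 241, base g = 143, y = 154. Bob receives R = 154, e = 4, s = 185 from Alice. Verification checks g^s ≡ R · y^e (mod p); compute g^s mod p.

240

Squares mod 241: 143^1≡143, 143^2≡205, 143^4≡91, 143^8≡87, 143^16≡98, 143^32≡205, 143^64≡91, 143^128≡87
185 = 128 + 32 + 16 + 8 + 1, so 143^185 ≡ 87·205·98·87·143 ≡ 240 (mod 241)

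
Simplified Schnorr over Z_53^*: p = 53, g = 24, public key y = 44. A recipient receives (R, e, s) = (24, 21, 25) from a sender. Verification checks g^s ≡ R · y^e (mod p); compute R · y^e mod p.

42

Squares mod 53: 44^1≡44, 44^2≡28, 44^4≡42, 44^8≡15, 44^16≡13
21 = 16 + 4 + 1, so 44^21 ≡ 13·42·44 ≡ 15 (mod 53)
R · y^e ≡ 24·15 = 360 ≡ 42 (mod 53)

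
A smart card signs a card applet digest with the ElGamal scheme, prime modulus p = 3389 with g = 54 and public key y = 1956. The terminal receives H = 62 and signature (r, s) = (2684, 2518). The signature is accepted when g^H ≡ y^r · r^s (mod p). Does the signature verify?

does not verify

Left side g^H mod p:
Squares mod 3389: 54^1≡54, 54^2≡2916, 54^4≡55, 54^8≡3025, 54^16≡325, 54^32≡566
62 = 32 + 16 + 8 + 4 + 2, so 54^62 ≡ 566·325·3025·55·2916 ≡ 1551 (mod 3389)
Right side y^r · r^s mod p:
Squares mod 3389: 1956^1≡1956, 1956^2≡3144, 1956^4≡2412, 1956^8≡2220, 1956^16≡794, 1956^32≡82, 1956^64≡3335, 1956^128≡2916, 1956^256≡55, 1956^512≡3025, 1956^1024≡325, 1956^2048≡566
2684 = 2048 + 512 + 64 + 32 + 16 + 8 + 4, so 1956^2684 ≡ 566·3025·3335·82·794·2220·2412 ≡ 43 (mod 3389)
Squares mod 3389: 2684^1≡2684, 2684^2≡2231, 2684^4≡2309, 2684^8≡584, 2684^16≡2156, 2684^32≡2017, 2684^64≡1489, 2684^128≡715, 2684^256≡2875, 2684^512≡3243, 2684^1024≡982, 2684^2048≡1848
2518 = 2048 + 256 + 128 + 64 + 16 + 4 + 2, so 2684^2518 ≡ 1848·2875·715·1489·2156·2309·2231 ≡ 3247 (mod 3389)
43·3247 = 139621 ≡ 672 (mod 3389)
1551 ≠ 672, so verification fails.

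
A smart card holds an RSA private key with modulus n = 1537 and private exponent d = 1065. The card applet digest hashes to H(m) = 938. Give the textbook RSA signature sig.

1315

(H(m))^2 ≡ 938^2 = 879844 ≡ 680
(H(m))^4 ≡ 680^2 = 462400 ≡ 1300
(H(m))^8 ≡ 1300^2 = 1690000 ≡ 837
(H(m))^16 ≡ 837^2 = 700569 ≡ 1234
(H(m))^32 ≡ 1234^2 = 1522756 ≡ 1126
(H(m))^64 ≡ 1126^2 = 1267876 ≡ 1388
(H(m))^128 ≡ 1388^2 = 1926544 ≡ 683
(H(m))^256 ≡ 683^2 = 466489 ≡ 778
(H(m))^512 ≡ 778^2 = 605284 ≡ 1243
(H(m))^1024 ≡ 1243^2 = 1545049 ≡ 364
1065 = 1024 + 32 + 8 + 1, so (H(m))^1065 ≡ 364·1126·837·938 ≡ 1315 (mod 1537)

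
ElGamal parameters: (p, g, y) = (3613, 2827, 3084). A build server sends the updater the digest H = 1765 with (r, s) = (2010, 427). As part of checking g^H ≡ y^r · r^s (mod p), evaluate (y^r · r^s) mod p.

3084^2 = 9511056 ≡ 1640
3084^4 ≡ 1640^2 = 2689600 ≡ 1528
3084^8 ≡ 1528^2 = 2334784 ≡ 786
3084^16 ≡ 786^2 = 617796 ≡ 3586
3084^32 ≡ 3586^2 = 12859396 ≡ 729
3084^64 ≡ 729^2 = 531441 ≡ 330
3084^128 ≡ 330^2 = 108900 ≡ 510
3084^256 ≡ 510^2 = 260100 ≡ 3577
3084^512 ≡ 3577^2 = 12794929 ≡ 1296
3084^1024 ≡ 1296^2 = 1679616 ≡ 3184
2010 = 1024 + 512 + 256 + 128 + 64 + 16 + 8 + 2, so 3084^2010 ≡ 3184·1296·3577·510·330·3586·786·1640 ≡ 100 (mod 3613)
2010^2 = 4040100 ≡ 766
2010^4 ≡ 766^2 = 586756 ≡ 1450
2010^8 ≡ 1450^2 = 2102500 ≡ 3347
2010^16 ≡ 3347^2 = 11202409 ≡ 2109
2010^32 ≡ 2109^2 = 4447881 ≡ 278
2010^64 ≡ 278^2 = 77284 ≡ 1411
2010^128 ≡ 1411^2 = 1990921 ≡ 158
2010^256 ≡ 158^2 = 24964 ≡ 3286
427 = 256 + 128 + 32 + 8 + 2 + 1, so 2010^427 ≡ 3286·158·278·3347·766·2010 ≡ 679 (mod 3613)
y^r · r^s ≡ 100·679 = 67900 ≡ 2866 (mod 3613)

2866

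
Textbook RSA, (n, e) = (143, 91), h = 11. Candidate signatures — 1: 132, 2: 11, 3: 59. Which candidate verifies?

1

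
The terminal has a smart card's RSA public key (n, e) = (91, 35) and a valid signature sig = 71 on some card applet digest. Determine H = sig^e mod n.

50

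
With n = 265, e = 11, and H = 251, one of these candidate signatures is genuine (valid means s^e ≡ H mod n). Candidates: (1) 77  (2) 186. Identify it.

2

Candidate 1: 77^11 mod 265 = 68
Candidate 2: 186^11 mod 265 = 251
  → matches H = 251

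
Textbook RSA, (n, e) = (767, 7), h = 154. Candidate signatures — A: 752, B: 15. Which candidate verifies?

B

Candidate A: 752^2 = 565504 ≡ 225; 752^4 ≡ 225^2 = 50625 ≡ 3; 7 = 4 + 2 + 1, so 752^7 ≡ 3·225·752 ≡ 613 (mod 767)
Candidate B: 15^2 = 225; 15^4 ≡ 225^2 = 50625 ≡ 3; 7 = 4 + 2 + 1, so 15^7 ≡ 3·225·15 ≡ 154 (mod 767)
  → matches h = 154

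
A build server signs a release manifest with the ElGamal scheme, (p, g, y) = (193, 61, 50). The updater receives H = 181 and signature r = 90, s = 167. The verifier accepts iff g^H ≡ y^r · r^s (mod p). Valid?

no

Left side g^H mod p:
61^181 mod 193 = 44
Right side y^r · r^s mod p:
50^90 mod 193 = 9
90^167 mod 193 = 66
9·66 = 594 ≡ 15 (mod 193)
44 ≠ 15, so verification fails.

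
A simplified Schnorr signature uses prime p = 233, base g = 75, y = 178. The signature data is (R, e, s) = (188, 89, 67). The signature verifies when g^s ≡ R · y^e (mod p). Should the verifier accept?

accept

g^s mod p:
75^2 = 5625 ≡ 33
75^4 ≡ 33^2 = 1089 ≡ 157
75^8 ≡ 157^2 = 24649 ≡ 184
75^16 ≡ 184^2 = 33856 ≡ 71
75^32 ≡ 71^2 = 5041 ≡ 148
75^64 ≡ 148^2 = 21904 ≡ 2
67 = 64 + 2 + 1, so 75^67 ≡ 2·33·75 ≡ 57 (mod 233)
R · y^e mod p:
178^2 = 31684 ≡ 229
178^4 ≡ 229^2 = 52441 ≡ 16
178^8 ≡ 16^2 = 256 ≡ 23
178^16 ≡ 23^2 = 529 ≡ 63
178^32 ≡ 63^2 = 3969 ≡ 8
178^64 ≡ 8^2 = 64
89 = 64 + 16 + 8 + 1, so 178^89 ≡ 64·63·23·178 ≡ 123 (mod 233)
188·123 = 23124 ≡ 57 (mod 233)
57 ≡ 57 (mod 233); signature holds.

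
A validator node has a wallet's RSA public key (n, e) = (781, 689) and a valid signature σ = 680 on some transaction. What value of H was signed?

Squares mod 781: σ^1≡680, σ^2≡48, σ^4≡742, σ^8≡740, σ^16≡119, σ^32≡103, σ^64≡456, σ^128≡190, σ^256≡174, σ^512≡598
689 = 512 + 128 + 32 + 16 + 1, so σ^689 ≡ 598·190·103·119·680 ≡ 335 (mod 781)

335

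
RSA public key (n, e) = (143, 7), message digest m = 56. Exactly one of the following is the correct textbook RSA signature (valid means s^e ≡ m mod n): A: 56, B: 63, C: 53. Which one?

A

Candidate A: Squares mod 143: 56^1≡56, 56^2≡133, 56^4≡100; 7 = 4 + 2 + 1, so 56^7 ≡ 100·133·56 ≡ 56 (mod 143)
  → matches m = 56
Candidate B: Squares mod 143: 63^1≡63, 63^2≡108, 63^4≡81; 7 = 4 + 2 + 1, so 63^7 ≡ 81·108·63 ≡ 2 (mod 143)
Candidate C: Squares mod 143: 53^1≡53, 53^2≡92, 53^4≡27; 7 = 4 + 2 + 1, so 53^7 ≡ 27·92·53 ≡ 92 (mod 143)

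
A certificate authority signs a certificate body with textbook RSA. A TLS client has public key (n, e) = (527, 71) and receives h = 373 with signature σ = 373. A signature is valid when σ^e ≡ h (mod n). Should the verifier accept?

accept

σ^71 mod 527 = 373
σ^71 mod 527 = 373 matches h.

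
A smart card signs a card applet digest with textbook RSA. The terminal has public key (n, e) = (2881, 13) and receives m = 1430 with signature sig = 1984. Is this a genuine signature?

Squares mod 2881: sig^1≡1984, sig^2≡810, sig^4≡2113, sig^8≡2100
13 = 8 + 4 + 1, so sig^13 ≡ 2100·2113·1984 ≡ 1855 (mod 2881)
sig^13 mod 2881 = 1855, but m = 1430.

forged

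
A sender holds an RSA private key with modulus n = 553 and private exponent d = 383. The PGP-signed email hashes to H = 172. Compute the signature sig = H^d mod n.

191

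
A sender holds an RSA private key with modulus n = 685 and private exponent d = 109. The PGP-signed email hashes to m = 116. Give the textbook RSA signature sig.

Squares mod 685: m^1≡116, m^2≡441, m^4≡626, m^8≡56, m^16≡396, m^32≡636, m^64≡346
109 = 64 + 32 + 8 + 4 + 1, so m^109 ≡ 346·636·56·626·116 ≡ 601 (mod 685)

601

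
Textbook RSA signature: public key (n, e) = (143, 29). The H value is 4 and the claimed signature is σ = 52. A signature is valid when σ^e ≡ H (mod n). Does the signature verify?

Squares mod 143: σ^1≡52, σ^2≡130, σ^4≡26, σ^8≡104, σ^16≡91
29 = 16 + 8 + 4 + 1, so σ^29 ≡ 91·104·26·52 ≡ 117 (mod 143)
117 ≠ 4, so verification fails.

does not verify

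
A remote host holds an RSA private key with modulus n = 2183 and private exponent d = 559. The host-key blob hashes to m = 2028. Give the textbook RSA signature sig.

1325

m^2 ≡ 2028^2 = 4112784 ≡ 12
m^4 ≡ 12^2 = 144
m^8 ≡ 144^2 = 20736 ≡ 1089
m^16 ≡ 1089^2 = 1185921 ≡ 552
m^32 ≡ 552^2 = 304704 ≡ 1267
m^64 ≡ 1267^2 = 1605289 ≡ 784
m^128 ≡ 784^2 = 614656 ≡ 1233
m^256 ≡ 1233^2 = 1520289 ≡ 921
m^512 ≡ 921^2 = 848241 ≡ 1237
559 = 512 + 32 + 8 + 4 + 2 + 1, so m^559 ≡ 1237·1267·1089·144·12·2028 ≡ 1325 (mod 2183)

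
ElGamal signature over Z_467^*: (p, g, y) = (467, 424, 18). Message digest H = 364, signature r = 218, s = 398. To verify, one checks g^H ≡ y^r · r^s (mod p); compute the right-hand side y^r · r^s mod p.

300

18^218 mod 467 = 233
218^398 mod 467 = 334
y^r · r^s ≡ 233·334 = 77822 ≡ 300 (mod 467)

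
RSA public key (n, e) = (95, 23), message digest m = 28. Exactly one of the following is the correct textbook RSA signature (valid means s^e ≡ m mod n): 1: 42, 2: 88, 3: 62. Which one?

Candidate 1: Squares mod 95: 42^1≡42, 42^2≡54, 42^4≡66, 42^8≡81, 42^16≡6; 23 = 16 + 4 + 2 + 1, so 42^23 ≡ 6·66·54·42 ≡ 93 (mod 95)
Candidate 2: Squares mod 95: 88^1≡88, 88^2≡49, 88^4≡26, 88^8≡11, 88^16≡26; 23 = 16 + 4 + 2 + 1, so 88^23 ≡ 26·26·49·88 ≡ 27 (mod 95)
Candidate 3: Squares mod 95: 62^1≡62, 62^2≡44, 62^4≡36, 62^8≡61, 62^16≡16; 23 = 16 + 4 + 2 + 1, so 62^23 ≡ 16·36·44·62 ≡ 28 (mod 95)
  → matches m = 28

3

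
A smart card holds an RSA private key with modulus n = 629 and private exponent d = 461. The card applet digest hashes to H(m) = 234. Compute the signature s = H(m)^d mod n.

(H(m))^2 ≡ 234^2 = 54756 ≡ 33
(H(m))^4 ≡ 33^2 = 1089 ≡ 460
(H(m))^8 ≡ 460^2 = 211600 ≡ 256
(H(m))^16 ≡ 256^2 = 65536 ≡ 120
(H(m))^32 ≡ 120^2 = 14400 ≡ 562
(H(m))^64 ≡ 562^2 = 315844 ≡ 86
(H(m))^128 ≡ 86^2 = 7396 ≡ 477
(H(m))^256 ≡ 477^2 = 227529 ≡ 460
461 = 256 + 128 + 64 + 8 + 4 + 1, so (H(m))^461 ≡ 460·477·86·256·460·234 ≡ 625 (mod 629)

625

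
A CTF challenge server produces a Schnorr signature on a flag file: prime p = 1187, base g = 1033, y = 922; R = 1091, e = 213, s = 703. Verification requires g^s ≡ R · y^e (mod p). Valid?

yes

g^s mod p:
1033^2 = 1067089 ≡ 1163
1033^4 ≡ 1163^2 = 1352569 ≡ 576
1033^8 ≡ 576^2 = 331776 ≡ 603
1033^16 ≡ 603^2 = 363609 ≡ 387
1033^32 ≡ 387^2 = 149769 ≡ 207
1033^64 ≡ 207^2 = 42849 ≡ 117
1033^128 ≡ 117^2 = 13689 ≡ 632
1033^256 ≡ 632^2 = 399424 ≡ 592
1033^512 ≡ 592^2 = 350464 ≡ 299
703 = 512 + 128 + 32 + 16 + 8 + 4 + 2 + 1, so 1033^703 ≡ 299·632·207·387·603·576·1163·1033 ≡ 1047 (mod 1187)
R · y^e mod p:
922^2 = 850084 ≡ 192
922^4 ≡ 192^2 = 36864 ≡ 67
922^8 ≡ 67^2 = 4489 ≡ 928
922^16 ≡ 928^2 = 861184 ≡ 609
922^32 ≡ 609^2 = 370881 ≡ 537
922^64 ≡ 537^2 = 288369 ≡ 1115
922^128 ≡ 1115^2 = 1243225 ≡ 436
213 = 128 + 64 + 16 + 4 + 1, so 922^213 ≡ 436·1115·609·67·922 ≡ 1139 (mod 1187)
1091·1139 = 1242649 ≡ 1047 (mod 1187)
1047 ≡ 1047 (mod 1187); signature holds.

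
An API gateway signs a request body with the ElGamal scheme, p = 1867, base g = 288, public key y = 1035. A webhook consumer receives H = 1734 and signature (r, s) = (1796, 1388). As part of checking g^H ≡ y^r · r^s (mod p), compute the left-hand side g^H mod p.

288^2 = 82944 ≡ 796
288^4 ≡ 796^2 = 633616 ≡ 703
288^8 ≡ 703^2 = 494209 ≡ 1321
288^16 ≡ 1321^2 = 1745041 ≡ 1263
288^32 ≡ 1263^2 = 1595169 ≡ 751
288^64 ≡ 751^2 = 564001 ≡ 167
288^128 ≡ 167^2 = 27889 ≡ 1751
288^256 ≡ 1751^2 = 3066001 ≡ 387
288^512 ≡ 387^2 = 149769 ≡ 409
288^1024 ≡ 409^2 = 167281 ≡ 1118
1734 = 1024 + 512 + 128 + 64 + 4 + 2, so 288^1734 ≡ 1118·409·1751·167·703·796 ≡ 613 (mod 1867)

613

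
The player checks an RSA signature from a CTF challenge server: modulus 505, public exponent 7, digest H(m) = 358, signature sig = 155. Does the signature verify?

does not verify

Squares mod 505: sig^1≡155, sig^2≡290, sig^4≡270
7 = 4 + 2 + 1, so sig^7 ≡ 270·290·155 ≡ 340 (mod 505)
The recovered value 340 does not match the digest 358.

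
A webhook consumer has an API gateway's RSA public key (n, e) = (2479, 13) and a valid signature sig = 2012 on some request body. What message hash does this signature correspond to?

1827

Squares mod 2479: sig^1≡2012, sig^2≡2416, sig^4≡1490, sig^8≡1395
13 = 8 + 4 + 1, so sig^13 ≡ 1395·1490·2012 ≡ 1827 (mod 2479)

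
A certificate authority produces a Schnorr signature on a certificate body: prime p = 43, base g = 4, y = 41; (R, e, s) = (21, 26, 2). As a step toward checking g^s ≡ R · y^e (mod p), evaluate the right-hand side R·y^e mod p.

16

41^26 mod 43 = 11
R · y^e ≡ 21·11 = 231 ≡ 16 (mod 43)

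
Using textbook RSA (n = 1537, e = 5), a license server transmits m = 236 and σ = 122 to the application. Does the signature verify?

verifies

σ^2 ≡ 122^2 = 14884 ≡ 1051
σ^4 ≡ 1051^2 = 1104601 ≡ 1035
5 = 4 + 1, so σ^5 ≡ 1035·122 ≡ 236 (mod 1537)
236 = m, so the signature checks out.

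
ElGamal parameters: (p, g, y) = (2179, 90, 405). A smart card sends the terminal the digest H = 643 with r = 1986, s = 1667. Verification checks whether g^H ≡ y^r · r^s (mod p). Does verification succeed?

Left side g^H mod p:
Squares mod 2179: 90^1≡90, 90^2≡1563, 90^4≡310, 90^8≡224, 90^16≡59, 90^32≡1302, 90^64≡2121, 90^128≡1185, 90^256≡949, 90^512≡674
643 = 512 + 128 + 2 + 1, so 90^643 ≡ 674·1185·1563·90 ≡ 419 (mod 2179)
Right side y^r · r^s mod p:
Squares mod 2179: 405^1≡405, 405^2≡600, 405^4≡465, 405^8≡504, 405^16≡1252, 405^32≡803, 405^64≡2004, 405^128≡119, 405^256≡1087, 405^512≡551, 405^1024≡720
1986 = 1024 + 512 + 256 + 128 + 64 + 2, so 405^1986 ≡ 720·551·1087·119·2004·600 ≡ 70 (mod 2179)
Squares mod 2179: 1986^1≡1986, 1986^2≡206, 1986^4≡1035, 1986^8≡1336, 1986^16≡295, 1986^32≡2044, 1986^64≡793, 1986^128≡1297, 1986^256≡21, 1986^512≡441, 1986^1024≡550
1667 = 1024 + 512 + 128 + 2 + 1, so 1986^1667 ≡ 550·441·1297·206·1986 ≡ 1220 (mod 2179)
70·1220 = 85400 ≡ 419 (mod 2179)
419 ≡ 419 (mod 2179), so the signature is genuine.

passes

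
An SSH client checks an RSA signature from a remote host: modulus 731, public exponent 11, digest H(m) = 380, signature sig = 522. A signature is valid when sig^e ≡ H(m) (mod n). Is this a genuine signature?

sig^2 ≡ 522^2 = 272484 ≡ 552
sig^4 ≡ 552^2 = 304704 ≡ 608
sig^8 ≡ 608^2 = 369664 ≡ 509
11 = 8 + 2 + 1, so sig^11 ≡ 509·552·522 ≡ 380 (mod 731)
sig^11 mod 731 = 380 matches H(m).

genuine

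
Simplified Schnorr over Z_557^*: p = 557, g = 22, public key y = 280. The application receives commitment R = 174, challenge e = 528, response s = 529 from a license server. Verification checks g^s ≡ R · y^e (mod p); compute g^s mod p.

375

Squares mod 557: 22^1≡22, 22^2≡484, 22^4≡316, 22^8≡153, 22^16≡15, 22^32≡225, 22^64≡495, 22^128≡502, 22^256≡240, 22^512≡229
529 = 512 + 16 + 1, so 22^529 ≡ 229·15·22 ≡ 375 (mod 557)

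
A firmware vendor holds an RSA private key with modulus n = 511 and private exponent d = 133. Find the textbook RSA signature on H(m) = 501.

375

(H(m))^2 ≡ 501^2 = 251001 ≡ 100
(H(m))^4 ≡ 100^2 = 10000 ≡ 291
(H(m))^8 ≡ 291^2 = 84681 ≡ 366
(H(m))^16 ≡ 366^2 = 133956 ≡ 74
(H(m))^32 ≡ 74^2 = 5476 ≡ 366
(H(m))^64 ≡ 366^2 = 133956 ≡ 74
(H(m))^128 ≡ 74^2 = 5476 ≡ 366
133 = 128 + 4 + 1, so (H(m))^133 ≡ 366·291·501 ≡ 375 (mod 511)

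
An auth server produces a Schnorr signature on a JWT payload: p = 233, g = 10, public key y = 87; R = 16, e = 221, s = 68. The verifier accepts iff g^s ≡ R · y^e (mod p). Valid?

g^s mod p:
10^2 = 100
10^4 ≡ 100^2 = 10000 ≡ 214
10^8 ≡ 214^2 = 45796 ≡ 128
10^16 ≡ 128^2 = 16384 ≡ 74
10^32 ≡ 74^2 = 5476 ≡ 117
10^64 ≡ 117^2 = 13689 ≡ 175
68 = 64 + 4, so 10^68 ≡ 175·214 ≡ 170 (mod 233)
R · y^e mod p:
87^2 = 7569 ≡ 113
87^4 ≡ 113^2 = 12769 ≡ 187
87^8 ≡ 187^2 = 34969 ≡ 19
87^16 ≡ 19^2 = 361 ≡ 128
87^32 ≡ 128^2 = 16384 ≡ 74
87^64 ≡ 74^2 = 5476 ≡ 117
87^128 ≡ 117^2 = 13689 ≡ 175
221 = 128 + 64 + 16 + 8 + 4 + 1, so 87^221 ≡ 175·117·128·19·187·87 ≡ 118 (mod 233)
16·118 = 1888 ≡ 24 (mod 233)
170 ≠ 24; the check fails.

no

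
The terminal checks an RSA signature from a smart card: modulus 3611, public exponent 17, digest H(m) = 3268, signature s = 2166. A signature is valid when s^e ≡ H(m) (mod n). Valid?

yes

s^2 ≡ 2166^2 = 4691556 ≡ 867
s^4 ≡ 867^2 = 751689 ≡ 601
s^8 ≡ 601^2 = 361201 ≡ 101
s^16 ≡ 101^2 = 10201 ≡ 2979
17 = 16 + 1, so s^17 ≡ 2979·2166 ≡ 3268 (mod 3611)
Since 3268 equals the digest 3268, verification succeeds.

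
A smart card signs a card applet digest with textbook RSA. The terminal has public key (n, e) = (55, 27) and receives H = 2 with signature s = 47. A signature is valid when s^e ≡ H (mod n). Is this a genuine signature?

forged

s^2 ≡ 47^2 = 2209 ≡ 9
s^4 ≡ 9^2 = 81 ≡ 26
s^8 ≡ 26^2 = 676 ≡ 16
s^16 ≡ 16^2 = 256 ≡ 36
27 = 16 + 8 + 2 + 1, so s^27 ≡ 36·16·9·47 ≡ 53 (mod 55)
53 ≠ 2, so verification fails.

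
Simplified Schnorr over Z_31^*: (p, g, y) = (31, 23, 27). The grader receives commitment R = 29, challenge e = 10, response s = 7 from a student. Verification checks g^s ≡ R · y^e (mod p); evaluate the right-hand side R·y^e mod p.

29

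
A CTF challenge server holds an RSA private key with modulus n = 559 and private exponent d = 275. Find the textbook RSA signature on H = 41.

Squares mod 559: H^1≡41, H^2≡4, H^4≡16, H^8≡256, H^16≡133, H^32≡360, H^64≡471, H^128≡477, H^256≡16
275 = 256 + 16 + 2 + 1, so H^275 ≡ 16·133·4·41 ≡ 176 (mod 559)

176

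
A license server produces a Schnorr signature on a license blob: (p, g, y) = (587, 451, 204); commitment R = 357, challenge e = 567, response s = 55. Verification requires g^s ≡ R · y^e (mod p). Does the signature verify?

g^s mod p:
451^2 = 203401 ≡ 299
451^4 ≡ 299^2 = 89401 ≡ 177
451^8 ≡ 177^2 = 31329 ≡ 218
451^16 ≡ 218^2 = 47524 ≡ 564
451^32 ≡ 564^2 = 318096 ≡ 529
55 = 32 + 16 + 4 + 2 + 1, so 451^55 ≡ 529·564·177·299·451 ≡ 296 (mod 587)
R · y^e mod p:
204^2 = 41616 ≡ 526
204^4 ≡ 526^2 = 276676 ≡ 199
204^8 ≡ 199^2 = 39601 ≡ 272
204^16 ≡ 272^2 = 73984 ≡ 22
204^32 ≡ 22^2 = 484
204^64 ≡ 484^2 = 234256 ≡ 43
204^128 ≡ 43^2 = 1849 ≡ 88
204^256 ≡ 88^2 = 7744 ≡ 113
204^512 ≡ 113^2 = 12769 ≡ 442
567 = 512 + 32 + 16 + 4 + 2 + 1, so 204^567 ≡ 442·484·22·199·526·204 ≡ 387 (mod 587)
357·387 = 138159 ≡ 214 (mod 587)
296 ≠ 214; the check fails.

does not verify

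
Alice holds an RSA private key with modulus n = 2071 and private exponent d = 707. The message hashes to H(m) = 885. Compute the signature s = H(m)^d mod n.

(H(m))^707 mod 2071 = 615

615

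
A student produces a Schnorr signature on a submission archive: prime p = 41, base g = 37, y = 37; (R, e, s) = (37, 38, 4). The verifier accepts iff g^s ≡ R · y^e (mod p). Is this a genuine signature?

g^s mod p:
Squares mod 41: 37^1≡37, 37^2≡16, 37^4≡10
37^4 ≡ 10 (mod 41)
R · y^e mod p:
Squares mod 41: 37^1≡37, 37^2≡16, 37^4≡10, 37^8≡18, 37^16≡37, 37^32≡16
38 = 32 + 4 + 2, so 37^38 ≡ 16·10·16 ≡ 18 (mod 41)
37·18 = 666 ≡ 10 (mod 41)
10 ≡ 10 (mod 41); signature holds.

genuine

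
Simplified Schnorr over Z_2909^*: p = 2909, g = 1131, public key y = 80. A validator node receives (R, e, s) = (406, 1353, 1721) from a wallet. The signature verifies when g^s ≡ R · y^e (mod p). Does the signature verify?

verifies

g^s mod p:
1131^2 = 1279161 ≡ 2110
1131^4 ≡ 2110^2 = 4452100 ≡ 1330
1131^8 ≡ 1330^2 = 1768900 ≡ 228
1131^16 ≡ 228^2 = 51984 ≡ 2531
1131^32 ≡ 2531^2 = 6405961 ≡ 343
1131^64 ≡ 343^2 = 117649 ≡ 1289
1131^128 ≡ 1289^2 = 1661521 ≡ 482
1131^256 ≡ 482^2 = 232324 ≡ 2513
1131^512 ≡ 2513^2 = 6315169 ≡ 2639
1131^1024 ≡ 2639^2 = 6964321 ≡ 175
1721 = 1024 + 512 + 128 + 32 + 16 + 8 + 1, so 1131^1721 ≡ 175·2639·482·343·2531·228·1131 ≡ 1728 (mod 2909)
R · y^e mod p:
80^2 = 6400 ≡ 582
80^4 ≡ 582^2 = 338724 ≡ 1280
80^8 ≡ 1280^2 = 1638400 ≡ 633
80^16 ≡ 633^2 = 400689 ≡ 2156
80^32 ≡ 2156^2 = 4648336 ≡ 2663
80^64 ≡ 2663^2 = 7091569 ≡ 2336
80^128 ≡ 2336^2 = 5456896 ≡ 2521
80^256 ≡ 2521^2 = 6355441 ≡ 2185
80^512 ≡ 2185^2 = 4774225 ≡ 556
80^1024 ≡ 556^2 = 309136 ≡ 782
1353 = 1024 + 256 + 64 + 8 + 1, so 80^1353 ≡ 782·2185·2336·633·80 ≡ 1122 (mod 2909)
406·1122 = 455532 ≡ 1728 (mod 2909)
1728 ≡ 1728 (mod 2909); signature holds.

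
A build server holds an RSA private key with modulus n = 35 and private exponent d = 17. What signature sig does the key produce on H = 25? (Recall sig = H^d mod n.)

Squares mod 35: H^1≡25, H^2≡30, H^4≡25, H^8≡30, H^16≡25
17 = 16 + 1, so H^17 ≡ 25·25 ≡ 30 (mod 35)

30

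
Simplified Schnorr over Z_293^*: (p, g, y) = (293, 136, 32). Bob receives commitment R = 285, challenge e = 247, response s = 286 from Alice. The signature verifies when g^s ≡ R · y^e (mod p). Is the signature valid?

invalid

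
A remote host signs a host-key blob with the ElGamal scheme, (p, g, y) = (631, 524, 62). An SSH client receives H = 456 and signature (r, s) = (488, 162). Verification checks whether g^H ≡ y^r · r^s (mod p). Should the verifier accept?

accept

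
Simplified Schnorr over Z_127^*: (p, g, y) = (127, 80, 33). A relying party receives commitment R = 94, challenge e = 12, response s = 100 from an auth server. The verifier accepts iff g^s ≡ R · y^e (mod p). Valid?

yes

g^s mod p:
80^2 = 6400 ≡ 50
80^4 ≡ 50^2 = 2500 ≡ 87
80^8 ≡ 87^2 = 7569 ≡ 76
80^16 ≡ 76^2 = 5776 ≡ 61
80^32 ≡ 61^2 = 3721 ≡ 38
80^64 ≡ 38^2 = 1444 ≡ 47
100 = 64 + 32 + 4, so 80^100 ≡ 47·38·87 ≡ 61 (mod 127)
R · y^e mod p:
33^2 = 1089 ≡ 73
33^4 ≡ 73^2 = 5329 ≡ 122
33^8 ≡ 122^2 = 14884 ≡ 25
12 = 8 + 4, so 33^12 ≡ 25·122 ≡ 2 (mod 127)
94·2 = 188 ≡ 61 (mod 127)
61 ≡ 61 (mod 127); signature holds.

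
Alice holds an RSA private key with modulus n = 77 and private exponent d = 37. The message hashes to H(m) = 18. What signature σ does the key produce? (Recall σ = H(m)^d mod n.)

(H(m))^37 mod 77 = 39

39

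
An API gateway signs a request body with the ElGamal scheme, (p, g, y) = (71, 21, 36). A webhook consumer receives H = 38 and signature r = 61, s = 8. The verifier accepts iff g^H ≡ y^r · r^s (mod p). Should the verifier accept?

accept

Left side g^H mod p:
21^2 = 441 ≡ 15
21^4 ≡ 15^2 = 225 ≡ 12
21^8 ≡ 12^2 = 144 ≡ 2
21^16 ≡ 2^2 = 4
21^32 ≡ 4^2 = 16
38 = 32 + 4 + 2, so 21^38 ≡ 16·12·15 ≡ 40 (mod 71)
Right side y^r · r^s mod p:
36^2 = 1296 ≡ 18
36^4 ≡ 18^2 = 324 ≡ 40
36^8 ≡ 40^2 = 1600 ≡ 38
36^16 ≡ 38^2 = 1444 ≡ 24
36^32 ≡ 24^2 = 576 ≡ 8
61 = 32 + 16 + 8 + 4 + 1, so 36^61 ≡ 8·24·38·40·36 ≡ 15 (mod 71)
61^2 = 3721 ≡ 29
61^4 ≡ 29^2 = 841 ≡ 60
61^8 ≡ 60^2 = 3600 ≡ 50
15·50 = 750 ≡ 40 (mod 71)
40 ≡ 40 (mod 71), so the signature is genuine.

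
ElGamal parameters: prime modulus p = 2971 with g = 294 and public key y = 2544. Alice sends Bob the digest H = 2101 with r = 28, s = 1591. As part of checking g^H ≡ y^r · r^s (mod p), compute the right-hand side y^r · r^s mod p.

2544^28 mod 2971 = 927
28^1591 mod 2971 = 2151
y^r · r^s ≡ 927·2151 = 1993977 ≡ 436 (mod 2971)

436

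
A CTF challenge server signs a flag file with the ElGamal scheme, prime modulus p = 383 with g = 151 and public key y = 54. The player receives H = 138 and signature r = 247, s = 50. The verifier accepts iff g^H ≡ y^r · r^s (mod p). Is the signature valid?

valid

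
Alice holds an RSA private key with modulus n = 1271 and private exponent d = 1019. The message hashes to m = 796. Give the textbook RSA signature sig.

m^2 ≡ 796^2 = 633616 ≡ 658
m^4 ≡ 658^2 = 432964 ≡ 824
m^8 ≡ 824^2 = 678976 ≡ 262
m^16 ≡ 262^2 = 68644 ≡ 10
m^32 ≡ 10^2 = 100
m^64 ≡ 100^2 = 10000 ≡ 1103
m^128 ≡ 1103^2 = 1216609 ≡ 262
m^256 ≡ 262^2 = 68644 ≡ 10
m^512 ≡ 10^2 = 100
1019 = 512 + 256 + 128 + 64 + 32 + 16 + 8 + 2 + 1, so m^1019 ≡ 100·10·262·1103·100·10·262·658·796 ≡ 1119 (mod 1271)

1119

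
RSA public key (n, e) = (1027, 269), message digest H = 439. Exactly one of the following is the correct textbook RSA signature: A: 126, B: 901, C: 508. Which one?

Candidate A: 126^269 mod 1027 = 588
Candidate B: 901^269 mod 1027 = 439
  → matches H = 439
Candidate C: 508^269 mod 1027 = 443

B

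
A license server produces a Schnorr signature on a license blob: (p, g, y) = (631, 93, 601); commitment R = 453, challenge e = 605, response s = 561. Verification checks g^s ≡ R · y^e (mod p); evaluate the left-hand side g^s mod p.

304

93^2 = 8649 ≡ 446
93^4 ≡ 446^2 = 198916 ≡ 151
93^8 ≡ 151^2 = 22801 ≡ 85
93^16 ≡ 85^2 = 7225 ≡ 284
93^32 ≡ 284^2 = 80656 ≡ 519
93^64 ≡ 519^2 = 269361 ≡ 555
93^128 ≡ 555^2 = 308025 ≡ 97
93^256 ≡ 97^2 = 9409 ≡ 575
93^512 ≡ 575^2 = 330625 ≡ 612
561 = 512 + 32 + 16 + 1, so 93^561 ≡ 612·519·284·93 ≡ 304 (mod 631)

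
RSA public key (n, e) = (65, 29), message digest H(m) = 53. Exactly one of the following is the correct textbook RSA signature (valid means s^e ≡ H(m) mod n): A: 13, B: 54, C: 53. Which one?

Candidate A: Squares mod 65: 13^1≡13, 13^2≡39, 13^4≡26, 13^8≡26, 13^16≡26; 29 = 16 + 8 + 4 + 1, so 13^29 ≡ 26·26·26·13 ≡ 13 (mod 65)
Candidate B: Squares mod 65: 54^1≡54, 54^2≡56, 54^4≡16, 54^8≡61, 54^16≡16; 29 = 16 + 8 + 4 + 1, so 54^29 ≡ 16·61·16·54 ≡ 19 (mod 65)
Candidate C: Squares mod 65: 53^1≡53, 53^2≡14, 53^4≡1, 53^8≡1, 53^16≡1; 29 = 16 + 8 + 4 + 1, so 53^29 ≡ 1·1·1·53 ≡ 53 (mod 65)
  → matches H(m) = 53

C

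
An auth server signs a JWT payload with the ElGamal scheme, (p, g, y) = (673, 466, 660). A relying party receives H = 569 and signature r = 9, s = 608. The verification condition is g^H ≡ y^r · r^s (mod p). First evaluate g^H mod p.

466^2 = 217156 ≡ 450
466^4 ≡ 450^2 = 202500 ≡ 600
466^8 ≡ 600^2 = 360000 ≡ 618
466^16 ≡ 618^2 = 381924 ≡ 333
466^32 ≡ 333^2 = 110889 ≡ 517
466^64 ≡ 517^2 = 267289 ≡ 108
466^128 ≡ 108^2 = 11664 ≡ 223
466^256 ≡ 223^2 = 49729 ≡ 600
466^512 ≡ 600^2 = 360000 ≡ 618
569 = 512 + 32 + 16 + 8 + 1, so 466^569 ≡ 618·517·333·618·466 ≡ 526 (mod 673)

526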